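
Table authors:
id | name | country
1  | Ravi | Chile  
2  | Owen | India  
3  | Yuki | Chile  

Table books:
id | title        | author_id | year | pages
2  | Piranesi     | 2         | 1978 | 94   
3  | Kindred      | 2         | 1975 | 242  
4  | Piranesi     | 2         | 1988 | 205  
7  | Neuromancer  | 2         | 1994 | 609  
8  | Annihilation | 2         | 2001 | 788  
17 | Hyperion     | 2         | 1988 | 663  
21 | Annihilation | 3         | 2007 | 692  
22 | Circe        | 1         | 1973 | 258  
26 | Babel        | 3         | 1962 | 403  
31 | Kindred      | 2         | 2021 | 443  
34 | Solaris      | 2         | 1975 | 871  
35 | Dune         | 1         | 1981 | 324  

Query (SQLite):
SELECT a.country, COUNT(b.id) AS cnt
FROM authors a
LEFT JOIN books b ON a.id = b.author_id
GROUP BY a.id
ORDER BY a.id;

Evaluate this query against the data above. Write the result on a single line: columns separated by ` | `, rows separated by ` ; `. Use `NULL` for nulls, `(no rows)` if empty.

Chile | 2 ; India | 8 ; Chile | 2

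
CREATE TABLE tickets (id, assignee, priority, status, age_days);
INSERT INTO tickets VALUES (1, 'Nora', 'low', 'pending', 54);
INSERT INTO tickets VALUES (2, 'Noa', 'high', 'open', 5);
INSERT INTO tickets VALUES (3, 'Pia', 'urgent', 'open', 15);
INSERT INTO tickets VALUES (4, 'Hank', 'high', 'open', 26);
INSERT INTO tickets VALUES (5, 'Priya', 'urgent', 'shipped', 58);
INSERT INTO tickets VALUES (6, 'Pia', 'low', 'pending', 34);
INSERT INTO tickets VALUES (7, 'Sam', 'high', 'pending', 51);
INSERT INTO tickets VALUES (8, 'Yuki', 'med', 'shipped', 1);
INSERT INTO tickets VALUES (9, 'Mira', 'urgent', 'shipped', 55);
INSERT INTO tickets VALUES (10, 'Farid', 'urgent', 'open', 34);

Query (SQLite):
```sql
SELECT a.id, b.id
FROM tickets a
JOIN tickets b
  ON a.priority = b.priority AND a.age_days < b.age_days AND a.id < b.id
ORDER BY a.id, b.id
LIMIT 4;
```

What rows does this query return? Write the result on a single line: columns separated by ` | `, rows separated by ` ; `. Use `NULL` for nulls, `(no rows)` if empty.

2 | 4 ; 2 | 7 ; 3 | 5 ; 3 | 9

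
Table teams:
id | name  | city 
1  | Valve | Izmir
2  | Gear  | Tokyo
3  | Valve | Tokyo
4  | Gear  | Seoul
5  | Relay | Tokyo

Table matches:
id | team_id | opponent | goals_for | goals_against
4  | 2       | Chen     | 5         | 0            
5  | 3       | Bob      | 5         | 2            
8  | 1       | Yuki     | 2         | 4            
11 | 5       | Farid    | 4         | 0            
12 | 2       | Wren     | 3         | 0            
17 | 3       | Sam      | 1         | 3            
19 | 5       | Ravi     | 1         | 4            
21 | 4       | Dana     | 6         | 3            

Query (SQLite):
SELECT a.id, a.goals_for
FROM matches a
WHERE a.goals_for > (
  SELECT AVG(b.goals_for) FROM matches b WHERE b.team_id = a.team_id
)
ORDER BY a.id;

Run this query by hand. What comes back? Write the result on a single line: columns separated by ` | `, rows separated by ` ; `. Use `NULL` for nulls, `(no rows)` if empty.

4 | 5 ; 5 | 5 ; 11 | 4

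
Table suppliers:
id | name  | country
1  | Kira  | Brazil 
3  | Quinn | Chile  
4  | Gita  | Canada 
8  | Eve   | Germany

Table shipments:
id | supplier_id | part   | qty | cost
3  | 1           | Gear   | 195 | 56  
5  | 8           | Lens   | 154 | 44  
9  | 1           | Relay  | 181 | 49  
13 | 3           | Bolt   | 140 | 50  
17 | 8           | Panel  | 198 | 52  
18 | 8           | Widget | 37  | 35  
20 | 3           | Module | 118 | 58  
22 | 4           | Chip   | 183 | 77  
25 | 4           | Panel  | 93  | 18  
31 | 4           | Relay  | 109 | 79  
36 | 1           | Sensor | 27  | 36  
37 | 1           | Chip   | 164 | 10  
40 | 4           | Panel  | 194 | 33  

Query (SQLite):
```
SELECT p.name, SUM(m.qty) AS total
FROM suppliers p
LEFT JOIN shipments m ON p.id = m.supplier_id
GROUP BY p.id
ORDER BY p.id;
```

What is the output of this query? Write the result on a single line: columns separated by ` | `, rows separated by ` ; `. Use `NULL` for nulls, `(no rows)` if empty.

LEFT JOIN keeps every suppliers row; unmatched ones get NULL for shipments columns.
Group by suppliers.id and compute SUM(m.qty). SUM over an all-NULL group is NULL.
  1: ids {3, 9, 36, 37} → SUM(m.qty)=567
  3: ids {13, 20} → SUM(m.qty)=258
  4: ids {22, 25, 31, 40} → SUM(m.qty)=579
  8: ids {5, 17, 18} → SUM(m.qty)=389

Kira | 567 ; Quinn | 258 ; Gita | 579 ; Eve | 389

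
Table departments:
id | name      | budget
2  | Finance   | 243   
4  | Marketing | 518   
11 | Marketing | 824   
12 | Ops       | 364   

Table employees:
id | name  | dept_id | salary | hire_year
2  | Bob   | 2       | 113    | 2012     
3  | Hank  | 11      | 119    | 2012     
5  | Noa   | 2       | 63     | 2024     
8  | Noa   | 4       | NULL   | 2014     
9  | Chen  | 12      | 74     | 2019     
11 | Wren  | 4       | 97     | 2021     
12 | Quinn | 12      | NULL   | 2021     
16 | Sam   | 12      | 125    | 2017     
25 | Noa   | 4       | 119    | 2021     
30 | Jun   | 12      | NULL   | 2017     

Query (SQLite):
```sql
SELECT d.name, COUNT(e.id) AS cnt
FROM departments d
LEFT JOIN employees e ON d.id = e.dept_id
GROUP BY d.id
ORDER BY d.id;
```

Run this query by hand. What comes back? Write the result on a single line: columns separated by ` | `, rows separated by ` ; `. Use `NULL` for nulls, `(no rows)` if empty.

LEFT JOIN keeps every departments row; unmatched ones get NULL for employees columns.
Group by departments.id and compute COUNT(e.id). COUNT(col) of an all-NULL group is 0.
  2: ids {2, 5} → COUNT(e.id)=2
  4: ids {8, 11, 25} → COUNT(e.id)=3
  11: ids {3} → COUNT(e.id)=1
  12: ids {9, 12, 16, 30} → COUNT(e.id)=4

Finance | 2 ; Marketing | 3 ; Marketing | 1 ; Ops | 4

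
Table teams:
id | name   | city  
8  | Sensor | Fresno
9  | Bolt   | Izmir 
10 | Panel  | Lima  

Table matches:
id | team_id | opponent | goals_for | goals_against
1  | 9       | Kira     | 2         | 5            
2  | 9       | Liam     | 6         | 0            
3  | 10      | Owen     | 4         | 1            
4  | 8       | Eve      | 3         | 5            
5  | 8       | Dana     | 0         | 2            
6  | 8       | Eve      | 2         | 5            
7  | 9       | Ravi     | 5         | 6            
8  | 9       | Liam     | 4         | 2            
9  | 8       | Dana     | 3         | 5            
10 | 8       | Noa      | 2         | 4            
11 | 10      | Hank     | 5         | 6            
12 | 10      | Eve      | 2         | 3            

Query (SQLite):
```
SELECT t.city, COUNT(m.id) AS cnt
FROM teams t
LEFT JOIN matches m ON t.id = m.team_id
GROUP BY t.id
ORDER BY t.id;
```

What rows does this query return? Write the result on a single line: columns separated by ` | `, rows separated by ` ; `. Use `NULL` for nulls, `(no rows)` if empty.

LEFT JOIN keeps every teams row; unmatched ones get NULL for matches columns.
Group by teams.id and compute COUNT(m.id). COUNT(col) of an all-NULL group is 0.
  8: ids {4, 5, 6, 9, 10} → COUNT(m.id)=5
  9: ids {1, 2, 7, 8} → COUNT(m.id)=4
  10: ids {3, 11, 12} → COUNT(m.id)=3

Fresno | 5 ; Izmir | 4 ; Lima | 3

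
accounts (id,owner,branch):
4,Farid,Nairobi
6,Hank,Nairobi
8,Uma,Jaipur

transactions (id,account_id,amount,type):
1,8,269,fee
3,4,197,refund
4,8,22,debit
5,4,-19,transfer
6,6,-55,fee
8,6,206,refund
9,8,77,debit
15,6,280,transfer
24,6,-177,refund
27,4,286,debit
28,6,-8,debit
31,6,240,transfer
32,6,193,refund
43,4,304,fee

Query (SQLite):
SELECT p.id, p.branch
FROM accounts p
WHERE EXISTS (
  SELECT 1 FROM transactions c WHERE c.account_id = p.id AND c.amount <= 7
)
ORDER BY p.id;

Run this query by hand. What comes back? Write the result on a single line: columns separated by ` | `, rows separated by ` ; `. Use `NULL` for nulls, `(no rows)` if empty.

4 | Nairobi ; 6 | Nairobi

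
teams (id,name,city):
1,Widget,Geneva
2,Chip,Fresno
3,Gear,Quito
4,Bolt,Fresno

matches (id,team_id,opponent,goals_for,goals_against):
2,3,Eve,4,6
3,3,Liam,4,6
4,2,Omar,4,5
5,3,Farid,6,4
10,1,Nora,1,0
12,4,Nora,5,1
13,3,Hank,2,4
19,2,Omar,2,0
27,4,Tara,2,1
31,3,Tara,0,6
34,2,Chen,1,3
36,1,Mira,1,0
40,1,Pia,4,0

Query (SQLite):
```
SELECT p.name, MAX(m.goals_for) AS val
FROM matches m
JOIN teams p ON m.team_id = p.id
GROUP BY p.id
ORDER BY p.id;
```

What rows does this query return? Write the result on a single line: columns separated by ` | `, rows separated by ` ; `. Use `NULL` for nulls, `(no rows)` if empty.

Join each matches row to its teams via team_id.
Group joined rows by teams.id; compute MAX(m.goals_for) per group.
  1: ids {10, 36, 40} → MAX(m.goals_for)=4
  2: ids {4, 19, 34} → MAX(m.goals_for)=4
  3: ids {2, 3, 5, 13, 31} → MAX(m.goals_for)=6
  4: ids {12, 27} → MAX(m.goals_for)=5

Widget | 4 ; Chip | 4 ; Gear | 6 ; Bolt | 5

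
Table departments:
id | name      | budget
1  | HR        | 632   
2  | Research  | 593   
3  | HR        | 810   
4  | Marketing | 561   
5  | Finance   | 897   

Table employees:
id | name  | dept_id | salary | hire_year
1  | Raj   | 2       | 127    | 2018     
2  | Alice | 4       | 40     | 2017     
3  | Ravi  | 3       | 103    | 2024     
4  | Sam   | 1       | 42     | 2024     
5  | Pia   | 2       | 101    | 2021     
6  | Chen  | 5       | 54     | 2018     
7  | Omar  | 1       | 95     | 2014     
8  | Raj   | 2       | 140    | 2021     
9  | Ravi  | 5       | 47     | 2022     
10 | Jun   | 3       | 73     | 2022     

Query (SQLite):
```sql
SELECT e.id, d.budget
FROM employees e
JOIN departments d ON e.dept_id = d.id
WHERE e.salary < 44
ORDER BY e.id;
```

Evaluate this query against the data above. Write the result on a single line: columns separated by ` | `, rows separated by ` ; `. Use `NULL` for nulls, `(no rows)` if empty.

Each employees row matches the departments row where dept_id = departments.id.
Then keep rows with e.salary < 44.

2 | 561 ; 4 | 632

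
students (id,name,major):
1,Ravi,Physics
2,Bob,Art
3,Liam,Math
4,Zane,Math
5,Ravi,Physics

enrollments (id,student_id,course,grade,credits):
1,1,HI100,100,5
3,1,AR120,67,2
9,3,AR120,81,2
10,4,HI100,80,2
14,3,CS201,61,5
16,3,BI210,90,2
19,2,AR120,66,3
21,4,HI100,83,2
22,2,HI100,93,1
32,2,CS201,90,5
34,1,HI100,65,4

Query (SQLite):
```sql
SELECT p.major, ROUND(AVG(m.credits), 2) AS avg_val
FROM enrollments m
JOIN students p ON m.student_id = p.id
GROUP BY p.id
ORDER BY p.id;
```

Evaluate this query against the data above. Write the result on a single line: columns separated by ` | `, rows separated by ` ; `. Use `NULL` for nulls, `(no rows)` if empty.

Join each enrollments row to its students via student_id.
Group joined rows by students.id; compute ROUND(AVG(m.credits), 2) per group.
  1: ids {1, 3, 34} → ROUND(AVG(m.credits), 2)=3.67
  2: ids {19, 22, 32} → ROUND(AVG(m.credits), 2)=3
  3: ids {9, 14, 16} → ROUND(AVG(m.credits), 2)=3
  4: ids {10, 21} → ROUND(AVG(m.credits), 2)=2

Physics | 3.67 ; Art | 3 ; Math | 3 ; Math | 2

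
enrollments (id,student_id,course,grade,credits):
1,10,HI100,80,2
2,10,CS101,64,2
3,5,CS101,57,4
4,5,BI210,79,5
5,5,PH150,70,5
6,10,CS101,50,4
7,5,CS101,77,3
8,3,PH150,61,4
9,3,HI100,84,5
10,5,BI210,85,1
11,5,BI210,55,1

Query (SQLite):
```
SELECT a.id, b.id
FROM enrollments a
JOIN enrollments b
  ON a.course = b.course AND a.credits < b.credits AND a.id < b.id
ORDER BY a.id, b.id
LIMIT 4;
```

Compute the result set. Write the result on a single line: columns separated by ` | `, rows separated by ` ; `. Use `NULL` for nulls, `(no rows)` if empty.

Pairs (a,b) with same course, a.credits < b.credits, a.id < b.id.
course groups: BI210:{4,10,11} CS101:{2,3,6,7} HI100:{1,9} PH150:{5,8}
Ordered by (a.id, b.id); first 4.

1 | 9 ; 2 | 3 ; 2 | 6 ; 2 | 7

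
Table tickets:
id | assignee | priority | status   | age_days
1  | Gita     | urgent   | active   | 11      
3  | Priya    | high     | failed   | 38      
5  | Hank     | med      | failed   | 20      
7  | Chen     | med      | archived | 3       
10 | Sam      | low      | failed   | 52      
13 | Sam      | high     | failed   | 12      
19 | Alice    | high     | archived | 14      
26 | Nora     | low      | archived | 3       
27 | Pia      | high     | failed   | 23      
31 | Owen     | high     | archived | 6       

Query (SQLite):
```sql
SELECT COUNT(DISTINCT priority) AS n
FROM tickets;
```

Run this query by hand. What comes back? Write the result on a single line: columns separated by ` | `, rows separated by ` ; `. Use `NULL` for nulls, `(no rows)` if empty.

4

Count distinct non-NULL priority values.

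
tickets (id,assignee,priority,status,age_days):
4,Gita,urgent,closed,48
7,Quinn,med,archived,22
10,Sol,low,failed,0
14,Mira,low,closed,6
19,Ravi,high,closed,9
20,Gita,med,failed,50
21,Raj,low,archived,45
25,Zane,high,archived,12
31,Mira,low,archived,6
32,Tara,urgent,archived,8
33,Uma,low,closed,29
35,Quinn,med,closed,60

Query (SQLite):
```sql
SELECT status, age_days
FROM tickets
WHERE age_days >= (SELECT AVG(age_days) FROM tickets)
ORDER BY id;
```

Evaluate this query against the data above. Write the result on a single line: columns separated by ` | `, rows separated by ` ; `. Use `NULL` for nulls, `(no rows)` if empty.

Scalar subquery: AVG(age_days) over all tickets rows = 24.583333 (≈; comparison uses full precision).
Keep rows where age_days >= that value.

closed | 48 ; failed | 50 ; archived | 45 ; closed | 29 ; closed | 60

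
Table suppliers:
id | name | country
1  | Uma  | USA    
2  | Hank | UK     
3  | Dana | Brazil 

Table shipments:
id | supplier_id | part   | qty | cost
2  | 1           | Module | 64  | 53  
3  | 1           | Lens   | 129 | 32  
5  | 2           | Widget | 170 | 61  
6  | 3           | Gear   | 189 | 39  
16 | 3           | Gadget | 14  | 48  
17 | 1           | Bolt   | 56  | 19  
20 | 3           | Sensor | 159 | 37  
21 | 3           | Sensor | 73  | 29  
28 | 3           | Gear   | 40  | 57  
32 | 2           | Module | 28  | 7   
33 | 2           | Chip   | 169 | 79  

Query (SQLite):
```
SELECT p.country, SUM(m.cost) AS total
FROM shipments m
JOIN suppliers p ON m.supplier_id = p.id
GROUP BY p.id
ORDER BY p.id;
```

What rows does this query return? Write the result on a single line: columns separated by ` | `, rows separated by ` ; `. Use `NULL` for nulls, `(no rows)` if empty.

Join each shipments row to its suppliers via supplier_id.
Group joined rows by suppliers.id; compute SUM(m.cost) per group.
  1: ids {2, 3, 17} → SUM(m.cost)=104
  2: ids {5, 32, 33} → SUM(m.cost)=147
  3: ids {6, 16, 20, 21, 28} → SUM(m.cost)=210

USA | 104 ; UK | 147 ; Brazil | 210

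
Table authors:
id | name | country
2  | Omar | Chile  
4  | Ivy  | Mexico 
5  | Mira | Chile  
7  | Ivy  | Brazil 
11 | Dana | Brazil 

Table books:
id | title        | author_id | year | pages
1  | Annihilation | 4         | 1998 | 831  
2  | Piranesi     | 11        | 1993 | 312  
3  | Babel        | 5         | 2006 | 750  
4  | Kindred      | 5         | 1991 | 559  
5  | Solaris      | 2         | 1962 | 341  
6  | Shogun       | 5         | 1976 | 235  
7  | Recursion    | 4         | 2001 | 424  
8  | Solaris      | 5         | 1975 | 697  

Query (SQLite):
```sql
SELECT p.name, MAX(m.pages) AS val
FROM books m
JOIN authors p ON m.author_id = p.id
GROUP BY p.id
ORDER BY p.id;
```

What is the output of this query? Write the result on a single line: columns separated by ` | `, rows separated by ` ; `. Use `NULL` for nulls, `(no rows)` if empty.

Join each books row to its authors via author_id.
Group joined rows by authors.id; compute MAX(m.pages) per group.
  2: ids {5} → MAX(m.pages)=341
  4: ids {1, 7} → MAX(m.pages)=831
  5: ids {3, 4, 6, 8} → MAX(m.pages)=750
  11: ids {2} → MAX(m.pages)=312

Omar | 341 ; Ivy | 831 ; Mira | 750 ; Dana | 312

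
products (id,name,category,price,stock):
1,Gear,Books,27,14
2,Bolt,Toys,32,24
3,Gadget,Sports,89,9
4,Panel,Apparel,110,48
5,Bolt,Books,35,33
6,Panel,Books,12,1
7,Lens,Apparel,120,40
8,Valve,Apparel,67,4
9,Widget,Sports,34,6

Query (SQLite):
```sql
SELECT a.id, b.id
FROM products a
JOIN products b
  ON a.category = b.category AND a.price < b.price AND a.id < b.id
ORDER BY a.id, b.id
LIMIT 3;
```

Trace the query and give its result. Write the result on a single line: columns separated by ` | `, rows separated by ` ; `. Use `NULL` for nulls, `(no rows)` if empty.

1 | 5 ; 4 | 7

Pairs (a,b) with same category, a.price < b.price, a.id < b.id.
category groups: Apparel:{4,7,8} Books:{1,5,6} Sports:{3,9} Toys:{2}
Ordered by (a.id, b.id); first 3.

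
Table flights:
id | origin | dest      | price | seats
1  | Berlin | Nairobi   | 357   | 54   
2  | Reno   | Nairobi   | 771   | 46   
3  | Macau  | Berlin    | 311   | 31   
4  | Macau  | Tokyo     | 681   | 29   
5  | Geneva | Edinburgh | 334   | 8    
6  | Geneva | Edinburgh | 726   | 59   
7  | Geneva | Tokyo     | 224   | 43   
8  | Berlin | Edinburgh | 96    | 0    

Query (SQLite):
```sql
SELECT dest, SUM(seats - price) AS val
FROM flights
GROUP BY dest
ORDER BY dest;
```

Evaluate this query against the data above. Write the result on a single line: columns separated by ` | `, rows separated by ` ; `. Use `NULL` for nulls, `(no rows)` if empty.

For each row compute seats - price.
Group by dest; take SUM of the expression per group.
  Berlin: ids {3} → SUM(seats - price)=-280
  Edinburgh: ids {5, 6, 8} → SUM(seats - price)=-1089
  Nairobi: ids {1, 2} → SUM(seats - price)=-1028
  Tokyo: ids {4, 7} → SUM(seats - price)=-833

Berlin | -280 ; Edinburgh | -1089 ; Nairobi | -1028 ; Tokyo | -833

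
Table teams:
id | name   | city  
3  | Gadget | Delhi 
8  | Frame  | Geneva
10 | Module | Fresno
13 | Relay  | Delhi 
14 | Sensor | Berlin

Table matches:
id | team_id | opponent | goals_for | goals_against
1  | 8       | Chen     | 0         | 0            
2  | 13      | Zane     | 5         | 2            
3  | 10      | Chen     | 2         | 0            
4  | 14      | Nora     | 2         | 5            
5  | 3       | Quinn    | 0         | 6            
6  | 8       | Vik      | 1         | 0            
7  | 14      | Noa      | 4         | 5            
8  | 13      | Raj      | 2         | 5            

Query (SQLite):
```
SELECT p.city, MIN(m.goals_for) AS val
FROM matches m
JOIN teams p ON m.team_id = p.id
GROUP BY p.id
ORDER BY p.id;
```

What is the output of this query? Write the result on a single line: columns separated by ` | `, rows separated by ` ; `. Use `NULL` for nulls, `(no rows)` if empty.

Delhi | 0 ; Geneva | 0 ; Fresno | 2 ; Delhi | 2 ; Berlin | 2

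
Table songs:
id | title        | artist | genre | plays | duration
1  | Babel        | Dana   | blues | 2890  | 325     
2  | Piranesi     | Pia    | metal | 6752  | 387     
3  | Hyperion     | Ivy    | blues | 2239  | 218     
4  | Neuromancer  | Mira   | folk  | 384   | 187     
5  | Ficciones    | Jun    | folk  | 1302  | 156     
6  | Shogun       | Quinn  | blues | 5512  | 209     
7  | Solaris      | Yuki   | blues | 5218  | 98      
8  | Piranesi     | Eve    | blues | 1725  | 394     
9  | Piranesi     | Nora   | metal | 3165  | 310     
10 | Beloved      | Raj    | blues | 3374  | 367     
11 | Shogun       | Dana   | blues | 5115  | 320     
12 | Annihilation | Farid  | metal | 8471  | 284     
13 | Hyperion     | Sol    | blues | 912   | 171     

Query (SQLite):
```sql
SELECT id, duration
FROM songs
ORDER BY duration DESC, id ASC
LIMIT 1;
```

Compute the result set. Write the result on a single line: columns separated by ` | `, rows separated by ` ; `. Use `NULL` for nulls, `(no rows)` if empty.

8 | 394

Sort by duration desc, tiebreak id asc: (394, id=8), (387, id=2), (367, id=10), (325, id=1) …. Take first 1.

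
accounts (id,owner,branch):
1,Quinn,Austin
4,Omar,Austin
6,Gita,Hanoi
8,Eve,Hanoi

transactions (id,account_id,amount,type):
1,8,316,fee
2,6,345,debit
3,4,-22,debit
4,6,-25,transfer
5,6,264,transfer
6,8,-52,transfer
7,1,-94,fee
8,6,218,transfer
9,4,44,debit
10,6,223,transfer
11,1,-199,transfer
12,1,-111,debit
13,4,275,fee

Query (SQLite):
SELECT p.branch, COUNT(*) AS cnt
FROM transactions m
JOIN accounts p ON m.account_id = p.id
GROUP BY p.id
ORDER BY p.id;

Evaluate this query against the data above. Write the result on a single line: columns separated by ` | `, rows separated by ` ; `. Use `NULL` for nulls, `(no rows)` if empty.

Join each transactions row to its accounts via account_id.
Group joined rows by accounts.id; compute COUNT(*) per group.
  1: ids {7, 11, 12} → COUNT(*)=3
  4: ids {3, 9, 13} → COUNT(*)=3
  6: ids {2, 4, 5, 8, 10} → COUNT(*)=5
  8: ids {1, 6} → COUNT(*)=2

Austin | 3 ; Austin | 3 ; Hanoi | 5 ; Hanoi | 2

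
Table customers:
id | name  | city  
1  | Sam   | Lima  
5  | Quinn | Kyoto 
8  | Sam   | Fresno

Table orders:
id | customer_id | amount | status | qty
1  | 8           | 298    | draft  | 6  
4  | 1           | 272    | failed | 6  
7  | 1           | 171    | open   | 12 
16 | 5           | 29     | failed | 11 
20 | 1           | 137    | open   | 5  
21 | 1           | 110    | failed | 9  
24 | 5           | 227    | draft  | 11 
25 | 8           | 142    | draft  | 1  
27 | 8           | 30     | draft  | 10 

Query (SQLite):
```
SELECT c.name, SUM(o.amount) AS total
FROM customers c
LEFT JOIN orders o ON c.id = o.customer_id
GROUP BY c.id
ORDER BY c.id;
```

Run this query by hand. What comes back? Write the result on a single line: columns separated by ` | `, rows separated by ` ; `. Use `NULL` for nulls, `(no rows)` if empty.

LEFT JOIN keeps every customers row; unmatched ones get NULL for orders columns.
Group by customers.id and compute SUM(o.amount). SUM over an all-NULL group is NULL.
  1: ids {4, 7, 20, 21} → SUM(o.amount)=690
  5: ids {16, 24} → SUM(o.amount)=256
  8: ids {1, 25, 27} → SUM(o.amount)=470

Sam | 690 ; Quinn | 256 ; Sam | 470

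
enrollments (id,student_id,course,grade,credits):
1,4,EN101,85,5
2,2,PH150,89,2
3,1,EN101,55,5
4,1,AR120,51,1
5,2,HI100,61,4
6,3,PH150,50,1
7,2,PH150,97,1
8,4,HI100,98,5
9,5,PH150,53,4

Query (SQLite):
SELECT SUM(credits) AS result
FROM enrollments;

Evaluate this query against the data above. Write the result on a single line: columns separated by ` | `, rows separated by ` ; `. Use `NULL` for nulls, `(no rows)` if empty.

All credits values: [5, 2, 5, 1, 4, 1, 1, 5, 4].
SUM of non-NULL values = 28.

28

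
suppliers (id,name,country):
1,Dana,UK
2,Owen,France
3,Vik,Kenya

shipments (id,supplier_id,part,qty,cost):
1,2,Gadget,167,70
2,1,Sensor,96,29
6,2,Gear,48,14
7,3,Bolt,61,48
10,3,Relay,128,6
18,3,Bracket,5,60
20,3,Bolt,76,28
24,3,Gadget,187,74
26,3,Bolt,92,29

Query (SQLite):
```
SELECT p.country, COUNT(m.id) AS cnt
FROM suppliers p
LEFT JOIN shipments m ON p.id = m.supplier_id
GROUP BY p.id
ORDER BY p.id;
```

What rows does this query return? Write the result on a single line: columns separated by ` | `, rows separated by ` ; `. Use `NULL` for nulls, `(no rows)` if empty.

LEFT JOIN keeps every suppliers row; unmatched ones get NULL for shipments columns.
Group by suppliers.id and compute COUNT(m.id). COUNT(col) of an all-NULL group is 0.
  1: ids {2} → COUNT(m.id)=1
  2: ids {1, 6} → COUNT(m.id)=2
  3: ids {7, 10, 18, 20, 24, 26} → COUNT(m.id)=6

UK | 1 ; France | 2 ; Kenya | 6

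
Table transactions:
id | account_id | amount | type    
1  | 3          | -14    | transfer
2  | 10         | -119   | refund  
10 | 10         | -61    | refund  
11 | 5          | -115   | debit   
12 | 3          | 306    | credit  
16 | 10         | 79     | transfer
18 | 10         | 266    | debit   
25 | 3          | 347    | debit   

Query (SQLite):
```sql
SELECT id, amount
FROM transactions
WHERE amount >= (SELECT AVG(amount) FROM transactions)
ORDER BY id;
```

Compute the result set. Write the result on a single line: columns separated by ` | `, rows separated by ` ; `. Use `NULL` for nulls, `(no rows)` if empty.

12 | 306 ; 18 | 266 ; 25 | 347

Scalar subquery: AVG(amount) over all transactions rows = 86.125.
Keep rows where amount >= that value.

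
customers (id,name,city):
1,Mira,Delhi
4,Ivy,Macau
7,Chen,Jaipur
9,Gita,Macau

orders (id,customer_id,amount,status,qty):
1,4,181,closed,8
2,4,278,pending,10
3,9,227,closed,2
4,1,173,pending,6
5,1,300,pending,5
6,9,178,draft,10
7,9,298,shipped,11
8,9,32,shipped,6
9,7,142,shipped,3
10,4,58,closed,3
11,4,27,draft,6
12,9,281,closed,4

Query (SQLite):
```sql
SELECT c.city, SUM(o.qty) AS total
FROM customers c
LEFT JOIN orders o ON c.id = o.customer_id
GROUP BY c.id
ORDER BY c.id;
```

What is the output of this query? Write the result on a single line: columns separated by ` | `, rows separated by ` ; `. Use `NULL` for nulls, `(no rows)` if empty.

Delhi | 11 ; Macau | 27 ; Jaipur | 3 ; Macau | 33

LEFT JOIN keeps every customers row; unmatched ones get NULL for orders columns.
Group by customers.id and compute SUM(o.qty). SUM over an all-NULL group is NULL.
  1: ids {4, 5} → SUM(o.qty)=11
  4: ids {1, 2, 10, 11} → SUM(o.qty)=27
  7: ids {9} → SUM(o.qty)=3
  9: ids {3, 6, 7, 8, 12} → SUM(o.qty)=33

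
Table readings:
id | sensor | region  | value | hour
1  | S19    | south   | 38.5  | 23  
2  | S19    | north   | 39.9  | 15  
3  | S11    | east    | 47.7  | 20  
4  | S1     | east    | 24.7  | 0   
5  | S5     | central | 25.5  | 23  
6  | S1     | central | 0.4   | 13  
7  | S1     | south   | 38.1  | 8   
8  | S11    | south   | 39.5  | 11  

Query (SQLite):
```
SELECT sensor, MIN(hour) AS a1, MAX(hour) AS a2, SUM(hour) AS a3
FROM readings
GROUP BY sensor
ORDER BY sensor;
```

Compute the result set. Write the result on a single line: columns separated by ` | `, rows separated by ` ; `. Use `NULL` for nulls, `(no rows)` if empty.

Group readings by sensor.
Per group compute: MIN(hour), MAX(hour), SUM(hour).
  S1: ids {4, 6, 7} → MIN(hour)=0, MAX(hour)=13, SUM(hour)=21
  S11: ids {3, 8} → MIN(hour)=11, MAX(hour)=20, SUM(hour)=31
  S19: ids {1, 2} → MIN(hour)=15, MAX(hour)=23, SUM(hour)=38
  S5: ids {5} → MIN(hour)=23, MAX(hour)=23, SUM(hour)=23

S1 | 0 | 13 | 21 ; S11 | 11 | 20 | 31 ; S19 | 15 | 23 | 38 ; S5 | 23 | 23 | 23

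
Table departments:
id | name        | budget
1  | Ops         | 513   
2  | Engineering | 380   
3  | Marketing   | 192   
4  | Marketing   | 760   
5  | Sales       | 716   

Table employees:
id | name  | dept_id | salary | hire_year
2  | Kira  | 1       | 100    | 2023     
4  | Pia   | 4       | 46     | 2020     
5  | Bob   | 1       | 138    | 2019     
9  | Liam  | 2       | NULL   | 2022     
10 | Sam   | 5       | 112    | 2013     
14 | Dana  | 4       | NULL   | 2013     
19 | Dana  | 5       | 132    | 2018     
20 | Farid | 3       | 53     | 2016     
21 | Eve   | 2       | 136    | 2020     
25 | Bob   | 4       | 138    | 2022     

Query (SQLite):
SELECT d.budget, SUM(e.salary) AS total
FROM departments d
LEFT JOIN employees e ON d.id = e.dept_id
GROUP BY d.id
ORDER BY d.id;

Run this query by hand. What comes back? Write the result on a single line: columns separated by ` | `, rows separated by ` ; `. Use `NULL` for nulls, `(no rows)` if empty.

513 | 238 ; 380 | 136 ; 192 | 53 ; 760 | 184 ; 716 | 244

LEFT JOIN keeps every departments row; unmatched ones get NULL for employees columns.
Group by departments.id and compute SUM(e.salary). SUM over an all-NULL group is NULL.
  1: ids {2, 5} → SUM(e.salary)=238
  2: ids {9, 21} → SUM(e.salary)=136
  3: ids {20} → SUM(e.salary)=53
  4: ids {4, 14, 25} → SUM(e.salary)=184
  5: ids {10, 19} → SUM(e.salary)=244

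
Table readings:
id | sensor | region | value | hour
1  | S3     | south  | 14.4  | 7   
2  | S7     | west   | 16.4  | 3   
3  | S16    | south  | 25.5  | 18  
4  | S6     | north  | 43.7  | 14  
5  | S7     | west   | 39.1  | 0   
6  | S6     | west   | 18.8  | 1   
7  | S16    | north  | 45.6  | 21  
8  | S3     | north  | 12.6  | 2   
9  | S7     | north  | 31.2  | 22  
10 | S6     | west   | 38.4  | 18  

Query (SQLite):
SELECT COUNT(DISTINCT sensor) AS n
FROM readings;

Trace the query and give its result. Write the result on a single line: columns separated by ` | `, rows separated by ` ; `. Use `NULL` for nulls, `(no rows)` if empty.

4

Count distinct non-NULL sensor values.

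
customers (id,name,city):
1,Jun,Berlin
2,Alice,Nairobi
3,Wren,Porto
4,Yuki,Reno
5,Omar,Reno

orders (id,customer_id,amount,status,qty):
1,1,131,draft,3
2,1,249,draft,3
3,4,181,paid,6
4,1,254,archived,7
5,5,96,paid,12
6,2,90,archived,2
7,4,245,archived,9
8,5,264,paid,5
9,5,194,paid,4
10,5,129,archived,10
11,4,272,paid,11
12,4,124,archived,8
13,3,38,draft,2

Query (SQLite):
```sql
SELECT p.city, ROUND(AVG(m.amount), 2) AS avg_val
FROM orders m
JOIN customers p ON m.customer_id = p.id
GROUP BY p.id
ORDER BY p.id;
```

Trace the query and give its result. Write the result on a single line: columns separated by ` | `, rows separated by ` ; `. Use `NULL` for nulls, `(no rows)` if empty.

Berlin | 211.33 ; Nairobi | 90 ; Porto | 38 ; Reno | 205.5 ; Reno | 170.75

Join each orders row to its customers via customer_id.
Group joined rows by customers.id; compute ROUND(AVG(m.amount), 2) per group.
  1: ids {1, 2, 4} → ROUND(AVG(m.amount), 2)=211.33
  2: ids {6} → ROUND(AVG(m.amount), 2)=90
  3: ids {13} → ROUND(AVG(m.amount), 2)=38
  4: ids {3, 7, 11, 12} → ROUND(AVG(m.amount), 2)=205.5
  5: ids {5, 8, 9, 10} → ROUND(AVG(m.amount), 2)=170.75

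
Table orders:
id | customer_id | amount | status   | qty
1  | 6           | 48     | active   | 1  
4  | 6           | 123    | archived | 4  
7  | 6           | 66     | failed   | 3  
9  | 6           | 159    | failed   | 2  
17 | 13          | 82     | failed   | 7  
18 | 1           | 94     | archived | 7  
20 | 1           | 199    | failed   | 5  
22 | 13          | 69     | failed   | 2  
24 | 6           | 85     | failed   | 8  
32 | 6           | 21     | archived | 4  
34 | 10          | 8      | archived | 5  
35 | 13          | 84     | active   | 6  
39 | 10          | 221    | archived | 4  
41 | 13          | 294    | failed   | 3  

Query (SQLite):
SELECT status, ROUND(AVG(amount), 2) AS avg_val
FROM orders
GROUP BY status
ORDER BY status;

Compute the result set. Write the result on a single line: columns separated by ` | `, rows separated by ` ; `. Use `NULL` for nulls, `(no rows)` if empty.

Partition orders by status; compute ROUND(AVG(amount), 2) within each group.
  active: ids {1, 35} → ROUND(AVG(amount), 2)=66
  archived: ids {4, 18, 32, 34, 39} → ROUND(AVG(amount), 2)=93.4
  failed: ids {7, 9, 17, 20, 22, 24, 41} → ROUND(AVG(amount), 2)=136.29

active | 66 ; archived | 93.4 ; failed | 136.29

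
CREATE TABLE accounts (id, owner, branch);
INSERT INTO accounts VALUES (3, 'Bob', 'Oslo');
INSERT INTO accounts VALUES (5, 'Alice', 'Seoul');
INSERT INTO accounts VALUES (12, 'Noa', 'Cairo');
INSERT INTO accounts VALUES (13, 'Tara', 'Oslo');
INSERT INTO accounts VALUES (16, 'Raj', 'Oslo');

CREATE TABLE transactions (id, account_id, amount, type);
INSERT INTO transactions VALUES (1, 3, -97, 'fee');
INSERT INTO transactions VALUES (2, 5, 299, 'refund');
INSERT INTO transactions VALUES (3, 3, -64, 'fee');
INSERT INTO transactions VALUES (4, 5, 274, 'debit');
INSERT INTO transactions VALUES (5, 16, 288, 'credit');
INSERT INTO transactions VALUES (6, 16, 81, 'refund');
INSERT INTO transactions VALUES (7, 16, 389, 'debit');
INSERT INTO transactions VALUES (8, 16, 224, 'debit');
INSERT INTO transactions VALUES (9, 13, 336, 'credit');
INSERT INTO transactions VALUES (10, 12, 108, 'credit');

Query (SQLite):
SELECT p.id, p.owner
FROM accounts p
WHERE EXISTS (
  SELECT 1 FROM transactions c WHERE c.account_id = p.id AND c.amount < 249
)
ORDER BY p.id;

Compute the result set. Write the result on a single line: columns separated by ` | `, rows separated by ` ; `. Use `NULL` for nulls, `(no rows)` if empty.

For each accounts row, check whether any transactions with matching account_id has amount < 249.
Keep rows where that is true.

3 | Bob ; 12 | Noa ; 16 | Raj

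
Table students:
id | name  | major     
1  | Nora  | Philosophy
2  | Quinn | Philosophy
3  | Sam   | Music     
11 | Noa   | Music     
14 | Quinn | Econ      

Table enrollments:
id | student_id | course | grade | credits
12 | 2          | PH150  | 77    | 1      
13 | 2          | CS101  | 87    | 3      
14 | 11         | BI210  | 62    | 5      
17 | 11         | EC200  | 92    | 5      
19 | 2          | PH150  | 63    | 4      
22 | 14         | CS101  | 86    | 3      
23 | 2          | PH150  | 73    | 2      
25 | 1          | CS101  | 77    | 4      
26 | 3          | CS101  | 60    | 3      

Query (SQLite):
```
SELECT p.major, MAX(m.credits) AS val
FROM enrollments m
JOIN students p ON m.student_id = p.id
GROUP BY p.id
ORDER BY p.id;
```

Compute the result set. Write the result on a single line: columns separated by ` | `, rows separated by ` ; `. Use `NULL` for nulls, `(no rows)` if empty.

Philosophy | 4 ; Philosophy | 4 ; Music | 3 ; Music | 5 ; Econ | 3

Join each enrollments row to its students via student_id.
Group joined rows by students.id; compute MAX(m.credits) per group.
  1: ids {25} → MAX(m.credits)=4
  2: ids {12, 13, 19, 23} → MAX(m.credits)=4
  3: ids {26} → MAX(m.credits)=3
  11: ids {14, 17} → MAX(m.credits)=5
  14: ids {22} → MAX(m.credits)=3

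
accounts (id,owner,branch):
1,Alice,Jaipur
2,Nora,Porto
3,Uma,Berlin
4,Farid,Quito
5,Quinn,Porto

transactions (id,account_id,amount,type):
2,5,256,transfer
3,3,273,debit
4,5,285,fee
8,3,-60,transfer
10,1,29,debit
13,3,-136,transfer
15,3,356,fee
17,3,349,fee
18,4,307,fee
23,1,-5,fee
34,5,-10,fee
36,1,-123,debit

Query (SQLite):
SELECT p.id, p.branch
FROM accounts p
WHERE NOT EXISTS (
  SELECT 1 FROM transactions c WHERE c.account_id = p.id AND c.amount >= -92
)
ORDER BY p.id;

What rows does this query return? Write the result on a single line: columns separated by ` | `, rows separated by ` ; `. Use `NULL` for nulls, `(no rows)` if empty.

For each accounts row, check whether any transactions with matching account_id has amount >= -92.
Keep rows where that is false.

2 | Porto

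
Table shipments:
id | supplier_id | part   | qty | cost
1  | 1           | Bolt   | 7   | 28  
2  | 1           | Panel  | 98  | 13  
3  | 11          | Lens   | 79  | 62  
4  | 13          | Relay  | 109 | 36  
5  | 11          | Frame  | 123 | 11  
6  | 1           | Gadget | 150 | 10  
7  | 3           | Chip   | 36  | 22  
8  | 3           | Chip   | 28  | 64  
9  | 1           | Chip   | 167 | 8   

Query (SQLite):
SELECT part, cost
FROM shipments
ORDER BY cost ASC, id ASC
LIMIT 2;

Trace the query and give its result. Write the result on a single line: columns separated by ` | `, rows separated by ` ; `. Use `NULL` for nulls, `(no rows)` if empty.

Sort by cost asc, tiebreak id asc: (8, id=9), (10, id=6), (11, id=5), (13, id=2), (22, id=7) …. Take first 2.

Chip | 8 ; Gadget | 10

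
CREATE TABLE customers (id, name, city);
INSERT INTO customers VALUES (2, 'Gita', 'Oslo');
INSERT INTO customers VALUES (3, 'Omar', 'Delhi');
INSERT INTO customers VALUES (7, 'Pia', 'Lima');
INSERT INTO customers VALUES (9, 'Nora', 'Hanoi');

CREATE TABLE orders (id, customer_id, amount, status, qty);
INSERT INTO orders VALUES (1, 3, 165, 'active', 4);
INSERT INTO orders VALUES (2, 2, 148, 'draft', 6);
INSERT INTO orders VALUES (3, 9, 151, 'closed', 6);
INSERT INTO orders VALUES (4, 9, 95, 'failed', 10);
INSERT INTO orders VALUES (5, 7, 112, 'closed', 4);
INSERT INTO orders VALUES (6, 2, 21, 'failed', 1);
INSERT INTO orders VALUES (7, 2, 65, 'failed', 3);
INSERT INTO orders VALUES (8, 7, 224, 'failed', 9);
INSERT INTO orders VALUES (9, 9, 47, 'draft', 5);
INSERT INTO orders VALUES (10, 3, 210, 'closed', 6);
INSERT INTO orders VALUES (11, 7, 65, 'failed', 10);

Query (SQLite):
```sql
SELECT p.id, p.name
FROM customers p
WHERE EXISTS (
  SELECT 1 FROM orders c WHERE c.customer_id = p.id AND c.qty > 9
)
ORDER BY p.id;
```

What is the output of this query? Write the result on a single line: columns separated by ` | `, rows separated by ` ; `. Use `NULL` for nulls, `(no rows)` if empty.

7 | Pia ; 9 | Nora

For each customers row, check whether any orders with matching customer_id has qty > 9.
Keep rows where that is true.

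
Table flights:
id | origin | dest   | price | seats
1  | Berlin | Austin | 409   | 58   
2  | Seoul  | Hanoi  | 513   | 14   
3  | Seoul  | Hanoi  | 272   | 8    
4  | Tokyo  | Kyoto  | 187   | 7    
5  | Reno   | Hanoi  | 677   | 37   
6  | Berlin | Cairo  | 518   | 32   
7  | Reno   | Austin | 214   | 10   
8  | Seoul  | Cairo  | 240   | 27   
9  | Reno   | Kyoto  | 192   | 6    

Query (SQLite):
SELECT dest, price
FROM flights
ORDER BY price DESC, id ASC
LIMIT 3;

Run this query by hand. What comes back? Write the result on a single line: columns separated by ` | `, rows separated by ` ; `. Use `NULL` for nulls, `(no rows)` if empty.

Sort by price desc, tiebreak id asc: (677, id=5), (518, id=6), (513, id=2), (409, id=1), (272, id=3), (240, id=8) …. Take first 3.

Hanoi | 677 ; Cairo | 518 ; Hanoi | 513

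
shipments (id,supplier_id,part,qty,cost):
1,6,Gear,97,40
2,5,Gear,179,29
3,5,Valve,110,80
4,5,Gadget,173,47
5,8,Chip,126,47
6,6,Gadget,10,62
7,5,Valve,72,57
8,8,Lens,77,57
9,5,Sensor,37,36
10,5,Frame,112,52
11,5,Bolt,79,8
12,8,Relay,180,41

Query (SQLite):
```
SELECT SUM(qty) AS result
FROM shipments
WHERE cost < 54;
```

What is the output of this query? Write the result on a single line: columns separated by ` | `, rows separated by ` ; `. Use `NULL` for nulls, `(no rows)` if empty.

Rows where cost < 54 → qty values: [97, 179, 173, 126, 37, 112, 79, 180].
SUM of non-NULL values = 983.

983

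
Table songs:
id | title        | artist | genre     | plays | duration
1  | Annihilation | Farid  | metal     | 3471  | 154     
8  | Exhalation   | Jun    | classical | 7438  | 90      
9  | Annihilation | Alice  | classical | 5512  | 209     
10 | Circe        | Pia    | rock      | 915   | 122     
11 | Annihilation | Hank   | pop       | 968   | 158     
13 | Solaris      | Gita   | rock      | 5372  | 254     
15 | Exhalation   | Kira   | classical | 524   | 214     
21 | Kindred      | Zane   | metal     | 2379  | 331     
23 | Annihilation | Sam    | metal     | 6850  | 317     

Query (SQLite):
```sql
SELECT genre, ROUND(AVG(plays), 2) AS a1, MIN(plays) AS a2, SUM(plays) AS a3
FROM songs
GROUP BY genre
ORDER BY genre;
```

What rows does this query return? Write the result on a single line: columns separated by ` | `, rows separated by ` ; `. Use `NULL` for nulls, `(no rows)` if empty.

classical | 4491.33 | 524 | 13474 ; metal | 4233.33 | 2379 | 12700 ; pop | 968 | 968 | 968 ; rock | 3143.5 | 915 | 6287

Group songs by genre.
Per group compute: ROUND(AVG(plays), 2), MIN(plays), SUM(plays).
  classical: ids {8, 9, 15} → ROUND(AVG(plays), 2)=4491.33, MIN(plays)=524, SUM(plays)=13474
  metal: ids {1, 21, 23} → ROUND(AVG(plays), 2)=4233.33, MIN(plays)=2379, SUM(plays)=12700
  pop: ids {11} → ROUND(AVG(plays), 2)=968, MIN(plays)=968, SUM(plays)=968
  rock: ids {10, 13} → ROUND(AVG(plays), 2)=3143.5, MIN(plays)=915, SUM(plays)=6287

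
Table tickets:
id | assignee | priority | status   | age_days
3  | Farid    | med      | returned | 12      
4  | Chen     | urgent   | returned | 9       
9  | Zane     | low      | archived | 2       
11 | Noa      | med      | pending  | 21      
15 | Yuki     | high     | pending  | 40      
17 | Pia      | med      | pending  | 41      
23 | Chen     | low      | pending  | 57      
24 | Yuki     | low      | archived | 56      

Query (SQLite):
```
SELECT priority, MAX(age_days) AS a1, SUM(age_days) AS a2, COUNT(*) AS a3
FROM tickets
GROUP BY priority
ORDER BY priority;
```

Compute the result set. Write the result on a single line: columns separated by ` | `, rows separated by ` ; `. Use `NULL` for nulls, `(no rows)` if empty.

Group tickets by priority.
Per group compute: MAX(age_days), SUM(age_days), COUNT(*).
  high: ids {15} → MAX(age_days)=40, SUM(age_days)=40, COUNT(*)=1
  low: ids {9, 23, 24} → MAX(age_days)=57, SUM(age_days)=115, COUNT(*)=3
  med: ids {3, 11, 17} → MAX(age_days)=41, SUM(age_days)=74, COUNT(*)=3
  urgent: ids {4} → MAX(age_days)=9, SUM(age_days)=9, COUNT(*)=1

high | 40 | 40 | 1 ; low | 57 | 115 | 3 ; med | 41 | 74 | 3 ; urgent | 9 | 9 | 1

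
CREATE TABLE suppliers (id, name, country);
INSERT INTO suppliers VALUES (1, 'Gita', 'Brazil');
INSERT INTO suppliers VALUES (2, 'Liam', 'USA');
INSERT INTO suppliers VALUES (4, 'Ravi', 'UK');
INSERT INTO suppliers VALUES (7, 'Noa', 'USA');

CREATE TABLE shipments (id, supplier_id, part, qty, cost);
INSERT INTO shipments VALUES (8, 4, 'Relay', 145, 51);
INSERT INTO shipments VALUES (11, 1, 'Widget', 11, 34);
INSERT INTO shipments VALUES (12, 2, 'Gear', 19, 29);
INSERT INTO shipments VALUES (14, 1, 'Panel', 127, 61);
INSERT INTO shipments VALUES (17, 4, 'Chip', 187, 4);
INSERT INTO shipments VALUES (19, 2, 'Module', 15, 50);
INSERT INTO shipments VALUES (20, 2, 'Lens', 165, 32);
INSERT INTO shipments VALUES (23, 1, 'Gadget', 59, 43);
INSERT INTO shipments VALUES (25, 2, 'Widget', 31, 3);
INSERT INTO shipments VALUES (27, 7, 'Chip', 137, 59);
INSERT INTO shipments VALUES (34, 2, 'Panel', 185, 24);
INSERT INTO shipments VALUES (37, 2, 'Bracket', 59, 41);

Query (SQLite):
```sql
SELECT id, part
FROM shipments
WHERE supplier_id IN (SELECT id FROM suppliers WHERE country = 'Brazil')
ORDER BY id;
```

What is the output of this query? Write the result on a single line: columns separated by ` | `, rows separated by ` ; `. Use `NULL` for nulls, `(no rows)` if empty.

11 | Widget ; 14 | Panel ; 23 | Gadget

Inner query: suppliers.id where country = 'Brazil'.
Outer: keep shipments rows whose supplier_id is in that set.
Inner query → {1}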